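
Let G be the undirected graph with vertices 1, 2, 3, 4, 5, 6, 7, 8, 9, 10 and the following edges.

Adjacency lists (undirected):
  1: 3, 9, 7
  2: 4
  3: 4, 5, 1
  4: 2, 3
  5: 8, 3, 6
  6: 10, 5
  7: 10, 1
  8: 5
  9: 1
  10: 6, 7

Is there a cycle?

Yes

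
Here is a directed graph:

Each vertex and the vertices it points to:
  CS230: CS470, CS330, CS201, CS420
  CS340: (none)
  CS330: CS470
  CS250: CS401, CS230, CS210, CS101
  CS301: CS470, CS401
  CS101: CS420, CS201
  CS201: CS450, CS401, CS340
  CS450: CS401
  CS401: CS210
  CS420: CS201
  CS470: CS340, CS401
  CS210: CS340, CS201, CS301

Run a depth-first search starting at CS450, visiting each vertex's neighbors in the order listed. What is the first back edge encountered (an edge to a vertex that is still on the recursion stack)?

DFS from CS450 (visiting each vertex's neighbors in the order listed); mark gray on enter, black on exit:
CS450 gray
  CS401 gray
    CS210 gray
      CS340 gray
      CS340 black
      CS201 gray
        CS201→CS450: CS450 is gray → back edge
First back edge: CS201 → CS450.

CS201->CS450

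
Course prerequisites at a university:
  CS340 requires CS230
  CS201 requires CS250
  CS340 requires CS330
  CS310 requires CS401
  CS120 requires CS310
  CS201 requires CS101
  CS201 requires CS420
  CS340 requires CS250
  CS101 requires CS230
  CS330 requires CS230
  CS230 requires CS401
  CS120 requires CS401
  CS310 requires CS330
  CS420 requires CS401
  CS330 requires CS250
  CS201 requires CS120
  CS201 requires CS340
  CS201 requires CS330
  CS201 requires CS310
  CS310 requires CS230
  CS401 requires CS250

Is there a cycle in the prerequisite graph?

DFS with white/gray/black marking, starting from CS310:
CS310 gray
  CS230 gray
    CS401 gray
      CS250 gray
      CS250 black
    CS401 black
  CS230 black
  CS330 gray
    CS330→CS250: CS250 black — skip
    CS330→CS230: CS230 black — skip
  CS330 black
  CS310→CS401: CS401 black — skip
CS310 black
CS120 gray
  CS120→CS401: CS401 black — skip
  CS120→CS310: CS310 black — skip
CS120 black
CS201 gray
  CS201→CS310: CS310 black — skip
  CS201→CS120: CS120 black — skip
  CS340 gray
    CS340→CS250: CS250 black — skip
    CS340→CS230: CS230 black — skip
    CS340→CS330: CS330 black — skip
  CS340 black
  CS201→CS250: CS250 black — skip
  CS420 gray
    CS420→CS401: CS401 black — skip
  CS420 black
  CS101 gray
    CS101→CS230: CS230 black — skip
  CS101 black
  CS201→CS330: CS330 black — skip
CS201 black
Every edge goes to a white or black vertex — no back edge, so the graph is acyclic.

No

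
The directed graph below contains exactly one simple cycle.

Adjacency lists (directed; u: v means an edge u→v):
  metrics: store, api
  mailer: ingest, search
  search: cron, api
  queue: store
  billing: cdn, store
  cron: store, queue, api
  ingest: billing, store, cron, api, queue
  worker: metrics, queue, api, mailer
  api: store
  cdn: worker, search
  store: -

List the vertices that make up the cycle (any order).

cdn, ingest, mailer, worker, billing

DFS with gray/black marking from cdn:
cdn gray
  worker gray
    metrics gray
      store gray
      store black
      api gray
        api→store: store black — skip
      api black
    metrics black
    queue gray
      queue→store: store black — skip
    queue black
    worker→api: api black — skip
    mailer gray
      ingest gray
        billing gray
          billing→cdn: cdn is gray → back edge
Back edge closes the cycle cdn → worker → mailer → ingest → billing → cdn; its vertices are {cdn, ingest, mailer, worker, billing}.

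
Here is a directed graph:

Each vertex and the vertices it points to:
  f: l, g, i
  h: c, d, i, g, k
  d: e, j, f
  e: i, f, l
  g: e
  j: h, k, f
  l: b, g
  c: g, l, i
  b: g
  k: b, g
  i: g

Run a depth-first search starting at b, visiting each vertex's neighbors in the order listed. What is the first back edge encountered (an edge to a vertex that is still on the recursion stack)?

DFS from b (visiting each vertex's neighbors in the order listed); mark gray on enter, black on exit:
b gray
  g gray
    e gray
      i gray
        i→g: g is gray → back edge
First back edge: i → g.

i→g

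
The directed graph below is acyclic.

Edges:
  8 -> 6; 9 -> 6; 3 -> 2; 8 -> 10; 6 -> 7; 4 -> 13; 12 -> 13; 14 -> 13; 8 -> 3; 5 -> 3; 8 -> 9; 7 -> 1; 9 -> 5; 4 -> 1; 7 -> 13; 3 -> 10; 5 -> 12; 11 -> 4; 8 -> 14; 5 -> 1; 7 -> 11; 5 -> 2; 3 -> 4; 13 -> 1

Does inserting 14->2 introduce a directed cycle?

No

Adding 14→2 creates a cycle iff 2 can already reach 14.
Explore from 2: no path reaches 14. The graph stays acyclic.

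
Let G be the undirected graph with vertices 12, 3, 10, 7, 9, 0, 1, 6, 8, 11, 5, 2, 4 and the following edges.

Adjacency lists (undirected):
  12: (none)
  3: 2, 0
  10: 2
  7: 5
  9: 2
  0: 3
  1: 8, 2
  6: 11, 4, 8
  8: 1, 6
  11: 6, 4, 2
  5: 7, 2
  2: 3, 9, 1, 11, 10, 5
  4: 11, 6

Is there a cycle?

Yes

DFS, tracking each vertex's parent; an edge to a visited non-parent vertex closes a cycle.
Start from 2:
visit 2 (parent –)
  visit 3 (parent 2)
    3–2: parent, skip
    visit 0 (parent 3)
      0–3: parent, skip
  visit 9 (parent 2)
    9–2: parent, skip
  visit 1 (parent 2)
    visit 8 (parent 1)
      8–1: parent, skip
      visit 6 (parent 8)
        visit 11 (parent 6)
          11–6: parent, skip
          visit 4 (parent 11)
            4–11: parent, skip
            4–6: 6 visited and ≠ parent → cycle
Cycle: 6 – 11 – 4 – 6.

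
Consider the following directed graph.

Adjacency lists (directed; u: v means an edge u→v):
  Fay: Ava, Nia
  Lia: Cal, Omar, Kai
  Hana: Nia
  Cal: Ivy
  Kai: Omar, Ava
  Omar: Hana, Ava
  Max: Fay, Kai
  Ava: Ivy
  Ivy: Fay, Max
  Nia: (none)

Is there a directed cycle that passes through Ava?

Yes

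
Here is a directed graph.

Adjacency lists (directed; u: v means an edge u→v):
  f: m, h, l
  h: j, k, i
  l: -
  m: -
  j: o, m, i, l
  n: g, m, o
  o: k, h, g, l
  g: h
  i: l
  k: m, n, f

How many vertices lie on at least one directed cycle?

A vertex is on a directed cycle iff it belongs to a strongly connected component of size ≥ 2 (or has a self-loop).
The vertices on cycles are {f, g, h, j, k, n, o} — 7 in total.

7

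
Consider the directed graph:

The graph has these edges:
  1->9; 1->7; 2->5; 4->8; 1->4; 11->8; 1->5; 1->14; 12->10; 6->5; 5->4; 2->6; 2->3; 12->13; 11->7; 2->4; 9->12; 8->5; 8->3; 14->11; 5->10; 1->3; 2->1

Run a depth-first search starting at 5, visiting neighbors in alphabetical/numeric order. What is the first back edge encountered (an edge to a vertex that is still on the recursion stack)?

DFS from 5 (visiting neighbors in alphabetical/numeric order); mark gray on enter, black on exit:
5 gray
  4 gray
    8 gray
      3 gray
      3 black
      8→5: 5 is gray → back edge
First back edge: 8 → 5.

8→5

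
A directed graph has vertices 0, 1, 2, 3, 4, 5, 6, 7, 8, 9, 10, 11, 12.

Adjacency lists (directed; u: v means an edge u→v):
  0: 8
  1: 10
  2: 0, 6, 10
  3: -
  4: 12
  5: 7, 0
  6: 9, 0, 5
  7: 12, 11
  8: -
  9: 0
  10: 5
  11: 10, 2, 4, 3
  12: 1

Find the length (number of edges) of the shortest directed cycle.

4

For each vertex v, BFS finds the shortest path from v back to v.
The shortest such closed walk is 7 → 11 → 10 → 5 → 7, length 4.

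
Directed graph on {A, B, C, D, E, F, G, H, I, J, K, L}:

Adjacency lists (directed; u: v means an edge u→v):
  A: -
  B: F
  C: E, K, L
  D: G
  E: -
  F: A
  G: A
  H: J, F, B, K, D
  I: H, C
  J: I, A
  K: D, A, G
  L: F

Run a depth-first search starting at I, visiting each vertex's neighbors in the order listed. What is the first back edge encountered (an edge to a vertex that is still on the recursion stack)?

DFS from I (visiting each vertex's neighbors in the order listed); mark gray on enter, black on exit:
I gray
  H gray
    J gray
      J→I: I is gray → back edge
First back edge: J → I.

J->I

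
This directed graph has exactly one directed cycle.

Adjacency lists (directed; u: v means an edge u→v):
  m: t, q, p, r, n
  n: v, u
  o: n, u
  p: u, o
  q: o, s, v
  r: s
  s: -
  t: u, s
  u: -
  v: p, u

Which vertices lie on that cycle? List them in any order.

n, o, p, v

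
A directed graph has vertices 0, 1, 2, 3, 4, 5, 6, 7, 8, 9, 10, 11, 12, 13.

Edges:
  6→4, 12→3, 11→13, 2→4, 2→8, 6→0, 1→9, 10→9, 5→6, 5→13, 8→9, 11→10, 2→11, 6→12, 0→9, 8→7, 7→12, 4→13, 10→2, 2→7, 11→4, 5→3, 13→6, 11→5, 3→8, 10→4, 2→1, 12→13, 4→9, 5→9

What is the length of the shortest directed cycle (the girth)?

3

For each vertex v, BFS finds the shortest path from v back to v.
The shortest such closed walk is 2 → 11 → 10 → 2, length 3.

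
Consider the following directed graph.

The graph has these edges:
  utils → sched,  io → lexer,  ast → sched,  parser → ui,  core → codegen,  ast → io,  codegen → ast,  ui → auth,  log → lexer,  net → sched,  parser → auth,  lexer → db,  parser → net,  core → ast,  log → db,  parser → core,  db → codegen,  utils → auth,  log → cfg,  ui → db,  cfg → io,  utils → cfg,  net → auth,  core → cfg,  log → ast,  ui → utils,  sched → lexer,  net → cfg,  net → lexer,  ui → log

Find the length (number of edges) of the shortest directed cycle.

5

For each vertex v, BFS finds the shortest path from v back to v.
The shortest such closed walk is db → codegen → ast → io → lexer → db, length 5.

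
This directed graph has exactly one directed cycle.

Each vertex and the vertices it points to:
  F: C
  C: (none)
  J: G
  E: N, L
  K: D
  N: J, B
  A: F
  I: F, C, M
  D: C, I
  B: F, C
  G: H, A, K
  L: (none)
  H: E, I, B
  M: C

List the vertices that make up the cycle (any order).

DFS with gray/black marking from G:
G gray
  H gray
    E gray
      N gray
        J gray
          J→G: G is gray → back edge
Back edge closes the cycle G → H → E → N → J → G; its vertices are {E, G, H, J, N}.

E, G, H, J, N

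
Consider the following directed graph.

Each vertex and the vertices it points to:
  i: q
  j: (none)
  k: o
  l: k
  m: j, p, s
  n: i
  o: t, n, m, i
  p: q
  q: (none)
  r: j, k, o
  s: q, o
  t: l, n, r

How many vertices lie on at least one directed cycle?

7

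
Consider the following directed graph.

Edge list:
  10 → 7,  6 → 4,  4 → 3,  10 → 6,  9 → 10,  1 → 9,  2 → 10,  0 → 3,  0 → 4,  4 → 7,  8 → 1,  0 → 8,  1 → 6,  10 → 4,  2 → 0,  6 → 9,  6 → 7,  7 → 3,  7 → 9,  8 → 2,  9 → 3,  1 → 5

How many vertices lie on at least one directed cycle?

8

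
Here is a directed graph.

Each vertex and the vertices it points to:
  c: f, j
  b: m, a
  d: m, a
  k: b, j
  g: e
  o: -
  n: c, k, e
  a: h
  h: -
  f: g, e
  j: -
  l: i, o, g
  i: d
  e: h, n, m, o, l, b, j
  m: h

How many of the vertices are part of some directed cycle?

6

A vertex is on a directed cycle iff it belongs to a strongly connected component of size ≥ 2 (or has a self-loop).
The vertices on cycles are {c, e, f, g, l, n} — 6 in total.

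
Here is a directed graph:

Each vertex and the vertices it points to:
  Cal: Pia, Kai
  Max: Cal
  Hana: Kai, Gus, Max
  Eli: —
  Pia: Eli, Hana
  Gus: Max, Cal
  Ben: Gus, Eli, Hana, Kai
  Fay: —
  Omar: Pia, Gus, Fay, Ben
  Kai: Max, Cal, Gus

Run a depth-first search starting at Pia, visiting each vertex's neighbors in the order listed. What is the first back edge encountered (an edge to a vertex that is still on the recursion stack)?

Cal->Pia

DFS from Pia (visiting each vertex's neighbors in the order listed); mark gray on enter, black on exit:
Pia gray
  Eli gray
  Eli black
  Hana gray
    Kai gray
      Max gray
        Cal gray
          Cal→Pia: Pia is gray → back edge
First back edge: Cal → Pia.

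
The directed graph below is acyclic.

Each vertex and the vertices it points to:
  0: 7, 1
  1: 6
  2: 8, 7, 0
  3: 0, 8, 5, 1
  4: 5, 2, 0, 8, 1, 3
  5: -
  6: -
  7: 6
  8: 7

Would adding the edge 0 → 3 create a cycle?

Yes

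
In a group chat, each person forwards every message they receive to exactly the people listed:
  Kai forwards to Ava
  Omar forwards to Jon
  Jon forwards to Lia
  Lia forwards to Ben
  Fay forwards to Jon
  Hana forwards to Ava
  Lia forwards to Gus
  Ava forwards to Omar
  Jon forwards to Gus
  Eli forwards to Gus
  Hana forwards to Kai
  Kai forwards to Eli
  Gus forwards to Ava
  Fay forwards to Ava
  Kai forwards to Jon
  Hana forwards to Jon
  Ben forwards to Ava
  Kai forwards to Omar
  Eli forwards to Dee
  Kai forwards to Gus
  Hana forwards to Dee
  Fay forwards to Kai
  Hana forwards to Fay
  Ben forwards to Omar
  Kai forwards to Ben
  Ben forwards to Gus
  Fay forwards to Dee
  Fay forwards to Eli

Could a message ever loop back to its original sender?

DFS with white/gray/black marking, starting from Ben:
Ben gray
  Omar gray
    Jon gray
      Lia gray
        Lia→Ben: Ben is gray → back edge
Back edge found, so a cycle exists: Ben → Omar → Jon → Lia → Ben.

Yes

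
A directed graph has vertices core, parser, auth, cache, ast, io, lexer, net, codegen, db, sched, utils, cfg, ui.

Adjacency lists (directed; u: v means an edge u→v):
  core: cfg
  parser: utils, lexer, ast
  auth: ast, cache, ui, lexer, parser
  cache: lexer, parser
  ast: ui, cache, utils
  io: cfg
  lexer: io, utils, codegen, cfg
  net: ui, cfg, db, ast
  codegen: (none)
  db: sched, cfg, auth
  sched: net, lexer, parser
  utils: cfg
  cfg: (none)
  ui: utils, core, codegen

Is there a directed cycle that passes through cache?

Yes

cache is on a cycle iff cache can reach itself via ≥1 edge.
cache → parser → ast → cache — yes.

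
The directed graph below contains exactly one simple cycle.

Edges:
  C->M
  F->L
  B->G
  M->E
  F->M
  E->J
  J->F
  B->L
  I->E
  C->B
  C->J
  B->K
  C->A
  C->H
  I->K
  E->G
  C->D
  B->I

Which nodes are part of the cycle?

E, F, J, M

DFS with gray/black marking from J:
J gray
  F gray
    L gray
    L black
    M gray
      E gray
        G gray
        G black
        E→J: J is gray → back edge
Back edge closes the cycle J → F → M → E → J; its vertices are {E, F, J, M}.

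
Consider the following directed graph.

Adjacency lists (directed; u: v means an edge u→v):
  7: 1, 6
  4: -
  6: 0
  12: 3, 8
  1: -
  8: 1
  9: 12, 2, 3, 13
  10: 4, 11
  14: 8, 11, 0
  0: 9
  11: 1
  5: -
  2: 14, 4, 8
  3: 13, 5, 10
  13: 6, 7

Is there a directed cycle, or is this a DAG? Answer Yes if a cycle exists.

DFS with white/gray/black marking, starting from 6:
6 gray
  0 gray
    9 gray
      12 gray
        3 gray
          13 gray
            13→6: 6 is gray → back edge
Back edge found, so a cycle exists: 6 → 0 → 9 → 12 → 3 → 13 → 6.

Yes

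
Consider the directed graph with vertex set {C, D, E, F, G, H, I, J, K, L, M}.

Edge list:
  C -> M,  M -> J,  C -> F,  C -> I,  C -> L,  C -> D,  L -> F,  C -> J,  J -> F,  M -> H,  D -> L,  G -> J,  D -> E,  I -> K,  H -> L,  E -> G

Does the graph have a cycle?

DFS with white/gray/black marking, starting from E:
E gray
  G gray
    J gray
      F gray
      F black
    J black
  G black
E black
C gray
  C→J: J black — skip
  I gray
    K gray
    K black
  I black
  D gray
    D→E: E black — skip
    L gray
      L→F: F black — skip
    L black
  D black
  C→L: L black — skip
  C→F: F black — skip
  M gray
    H gray
      H→L: L black — skip
    H black
    M→J: J black — skip
  M black
C black
Every edge goes to a white or black vertex — no back edge, so the graph is acyclic.

No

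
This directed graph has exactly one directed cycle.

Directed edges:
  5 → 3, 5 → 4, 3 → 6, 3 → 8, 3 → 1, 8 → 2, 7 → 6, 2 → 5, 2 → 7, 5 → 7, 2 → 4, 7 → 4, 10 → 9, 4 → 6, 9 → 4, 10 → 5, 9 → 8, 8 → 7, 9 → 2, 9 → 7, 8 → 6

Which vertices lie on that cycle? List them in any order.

2, 3, 5, 8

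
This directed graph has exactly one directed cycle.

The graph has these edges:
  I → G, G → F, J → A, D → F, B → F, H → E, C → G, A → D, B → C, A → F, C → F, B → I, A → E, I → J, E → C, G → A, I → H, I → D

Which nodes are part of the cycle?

A, C, E, G

DFS with gray/black marking from C:
C gray
  G gray
    A gray
      E gray
        E→C: C is gray → back edge
Back edge closes the cycle C → G → A → E → C; its vertices are {A, C, E, G}.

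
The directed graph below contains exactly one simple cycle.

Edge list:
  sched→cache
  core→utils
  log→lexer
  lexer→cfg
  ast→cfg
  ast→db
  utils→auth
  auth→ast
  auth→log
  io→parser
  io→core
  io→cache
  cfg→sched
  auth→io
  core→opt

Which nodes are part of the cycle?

DFS with gray/black marking from auth:
auth gray
  ast gray
    cfg gray
      sched gray
        cache gray
        cache black
      sched black
    cfg black
    db gray
    db black
  ast black
  log gray
    lexer gray
      lexer→cfg: cfg black — skip
    lexer black
  log black
  io gray
    io→cache: cache black — skip
    parser gray
    parser black
    core gray
      utils gray
        utils→auth: auth is gray → back edge
Back edge closes the cycle auth → io → core → utils → auth; its vertices are {io, auth, core, utils}.

io, auth, core, utils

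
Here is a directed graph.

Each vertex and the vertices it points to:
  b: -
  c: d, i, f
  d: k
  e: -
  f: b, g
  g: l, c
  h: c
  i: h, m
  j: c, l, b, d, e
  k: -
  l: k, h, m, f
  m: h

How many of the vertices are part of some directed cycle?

7

A vertex is on a directed cycle iff it belongs to a strongly connected component of size ≥ 2 (or has a self-loop).
The vertices on cycles are {c, f, g, h, i, l, m} — 7 in total.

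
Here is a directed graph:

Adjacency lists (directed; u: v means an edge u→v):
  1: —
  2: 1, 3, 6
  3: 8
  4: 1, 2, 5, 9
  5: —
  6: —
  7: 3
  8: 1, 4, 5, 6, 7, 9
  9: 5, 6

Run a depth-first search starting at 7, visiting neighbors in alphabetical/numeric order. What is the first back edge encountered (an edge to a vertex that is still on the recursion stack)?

DFS from 7 (visiting neighbors in alphabetical/numeric order); mark gray on enter, black on exit:
7 gray
  3 gray
    8 gray
      1 gray
      1 black
      4 gray
        4→1: 1 black — skip
        2 gray
          2→1: 1 black — skip
          2→3: 3 is gray → back edge
First back edge: 2 → 3.

2->3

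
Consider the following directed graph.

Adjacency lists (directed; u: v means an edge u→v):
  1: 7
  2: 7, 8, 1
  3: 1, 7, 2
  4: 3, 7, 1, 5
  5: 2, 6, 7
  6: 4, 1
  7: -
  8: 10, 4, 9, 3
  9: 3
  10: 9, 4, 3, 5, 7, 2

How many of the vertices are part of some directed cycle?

8

A vertex is on a directed cycle iff it belongs to a strongly connected component of size ≥ 2 (or has a self-loop).
The vertices on cycles are {2, 3, 4, 5, 6, 8, 9, 10} — 8 in total.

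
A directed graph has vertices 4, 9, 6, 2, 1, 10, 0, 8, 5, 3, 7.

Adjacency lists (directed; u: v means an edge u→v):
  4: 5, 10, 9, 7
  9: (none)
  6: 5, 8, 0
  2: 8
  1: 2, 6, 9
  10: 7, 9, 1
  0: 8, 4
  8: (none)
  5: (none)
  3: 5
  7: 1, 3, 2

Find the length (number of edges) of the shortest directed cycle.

For each vertex v, BFS finds the shortest path from v back to v.
The shortest such closed walk is 4 → 7 → 1 → 6 → 0 → 4, length 5.

5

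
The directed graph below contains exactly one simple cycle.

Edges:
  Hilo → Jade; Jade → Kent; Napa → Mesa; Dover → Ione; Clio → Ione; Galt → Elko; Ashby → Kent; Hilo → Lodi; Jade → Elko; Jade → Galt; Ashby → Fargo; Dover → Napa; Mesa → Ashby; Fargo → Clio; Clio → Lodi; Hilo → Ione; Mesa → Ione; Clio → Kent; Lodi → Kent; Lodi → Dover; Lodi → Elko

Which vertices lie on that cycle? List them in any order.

Clio, Lodi, Mesa, Napa, Ashby, Dover, Fargo

DFS with gray/black marking from Lodi:
Lodi gray
  Kent gray
  Kent black
  Elko gray
  Elko black
  Dover gray
    Napa gray
      Mesa gray
        Ashby gray
          Fargo gray
            Clio gray
              Ione gray
              Ione black
              Clio→Kent: Kent black — skip
              Clio→Lodi: Lodi is gray → back edge
Back edge closes the cycle Lodi → Dover → Napa → Mesa → Ashby → Fargo → Clio → Lodi; its vertices are {Clio, Lodi, Mesa, Napa, Ashby, Dover, Fargo}.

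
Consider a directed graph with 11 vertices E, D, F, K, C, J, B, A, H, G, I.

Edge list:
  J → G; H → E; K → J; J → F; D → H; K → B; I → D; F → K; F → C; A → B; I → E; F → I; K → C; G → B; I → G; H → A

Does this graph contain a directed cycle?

Yes

DFS with white/gray/black marking, starting from G:
G gray
  B gray
  B black
G black
E gray
E black
D gray
  H gray
    A gray
      A→B: B black — skip
    A black
    H→E: E black — skip
  H black
D black
F gray
  C gray
  C black
  K gray
    K→C: C black — skip
    K→B: B black — skip
    J gray
      J→F: F is gray → back edge
Back edge found, so a cycle exists: F → K → J → F.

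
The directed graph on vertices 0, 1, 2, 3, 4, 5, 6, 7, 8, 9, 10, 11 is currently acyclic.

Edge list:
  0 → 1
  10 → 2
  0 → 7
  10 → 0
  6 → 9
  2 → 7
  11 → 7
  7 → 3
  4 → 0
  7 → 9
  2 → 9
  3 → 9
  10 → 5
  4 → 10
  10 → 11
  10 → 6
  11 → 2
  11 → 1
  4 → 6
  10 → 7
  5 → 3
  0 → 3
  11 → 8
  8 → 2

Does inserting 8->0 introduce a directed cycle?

Adding 8→0 creates a cycle iff 0 can already reach 8.
Explore from 0: no path reaches 8. The graph stays acyclic.

No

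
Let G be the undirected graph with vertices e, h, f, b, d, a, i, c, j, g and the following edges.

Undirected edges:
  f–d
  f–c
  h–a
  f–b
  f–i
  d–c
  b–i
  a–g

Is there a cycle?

Yes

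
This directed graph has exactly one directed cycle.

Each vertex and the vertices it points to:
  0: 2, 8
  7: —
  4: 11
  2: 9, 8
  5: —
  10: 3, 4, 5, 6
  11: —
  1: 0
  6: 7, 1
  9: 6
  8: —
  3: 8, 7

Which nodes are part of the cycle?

0, 1, 2, 6, 9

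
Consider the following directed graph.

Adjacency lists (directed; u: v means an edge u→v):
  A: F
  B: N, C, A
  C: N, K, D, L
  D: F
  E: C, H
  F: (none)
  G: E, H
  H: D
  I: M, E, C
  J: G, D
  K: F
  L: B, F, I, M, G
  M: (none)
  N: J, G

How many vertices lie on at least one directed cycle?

8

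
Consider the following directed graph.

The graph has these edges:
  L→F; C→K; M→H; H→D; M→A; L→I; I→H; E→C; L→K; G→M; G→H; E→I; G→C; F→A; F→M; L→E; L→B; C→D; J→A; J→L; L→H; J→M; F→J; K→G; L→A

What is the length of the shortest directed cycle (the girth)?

3

For each vertex v, BFS finds the shortest path from v back to v.
The shortest such closed walk is L → F → J → L, length 3.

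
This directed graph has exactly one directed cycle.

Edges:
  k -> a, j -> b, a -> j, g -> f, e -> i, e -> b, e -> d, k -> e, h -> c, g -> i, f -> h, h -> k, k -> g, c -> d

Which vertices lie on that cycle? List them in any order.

DFS with gray/black marking from h:
h gray
  k gray
    a gray
      j gray
        b gray
        b black
      j black
    a black
    g gray
      f gray
        f→h: h is gray → back edge
Back edge closes the cycle h → k → g → f → h; its vertices are {f, g, h, k}.

f, g, h, k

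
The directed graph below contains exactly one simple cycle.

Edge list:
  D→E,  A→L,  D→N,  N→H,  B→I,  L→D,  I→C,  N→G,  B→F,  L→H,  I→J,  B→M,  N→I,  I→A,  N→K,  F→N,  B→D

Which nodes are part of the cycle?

A, D, I, L, N

DFS with gray/black marking from N:
N gray
  G gray
  G black
  H gray
  H black
  I gray
    A gray
      L gray
        D gray
          E gray
          E black
          D→N: N is gray → back edge
Back edge closes the cycle N → I → A → L → D → N; its vertices are {A, D, I, L, N}.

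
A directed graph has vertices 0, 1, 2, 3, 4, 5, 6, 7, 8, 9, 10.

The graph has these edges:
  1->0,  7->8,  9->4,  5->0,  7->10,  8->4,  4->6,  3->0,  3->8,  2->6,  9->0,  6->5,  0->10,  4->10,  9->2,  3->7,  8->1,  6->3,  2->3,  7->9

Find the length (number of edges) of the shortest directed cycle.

For each vertex v, BFS finds the shortest path from v back to v.
The shortest such closed walk is 6 → 3 → 8 → 4 → 6, length 4.

4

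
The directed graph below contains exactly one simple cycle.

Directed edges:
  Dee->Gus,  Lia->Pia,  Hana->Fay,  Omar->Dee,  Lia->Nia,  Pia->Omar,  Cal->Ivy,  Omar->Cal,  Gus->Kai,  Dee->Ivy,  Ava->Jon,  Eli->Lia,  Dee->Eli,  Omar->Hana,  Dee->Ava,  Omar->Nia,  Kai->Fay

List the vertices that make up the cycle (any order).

Dee, Eli, Lia, Pia, Omar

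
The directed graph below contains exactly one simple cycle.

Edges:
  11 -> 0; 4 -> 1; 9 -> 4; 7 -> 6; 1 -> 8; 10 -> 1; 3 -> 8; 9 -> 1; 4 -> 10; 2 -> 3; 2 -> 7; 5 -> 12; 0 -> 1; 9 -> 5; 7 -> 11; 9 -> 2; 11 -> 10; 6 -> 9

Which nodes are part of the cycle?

DFS with gray/black marking from 9:
9 gray
  1 gray
    8 gray
    8 black
  1 black
  5 gray
    12 gray
    12 black
  5 black
  2 gray
    3 gray
      3→8: 8 black — skip
    3 black
    7 gray
      6 gray
        6→9: 9 is gray → back edge
Back edge closes the cycle 9 → 2 → 7 → 6 → 9; its vertices are {2, 6, 7, 9}.

2, 6, 7, 9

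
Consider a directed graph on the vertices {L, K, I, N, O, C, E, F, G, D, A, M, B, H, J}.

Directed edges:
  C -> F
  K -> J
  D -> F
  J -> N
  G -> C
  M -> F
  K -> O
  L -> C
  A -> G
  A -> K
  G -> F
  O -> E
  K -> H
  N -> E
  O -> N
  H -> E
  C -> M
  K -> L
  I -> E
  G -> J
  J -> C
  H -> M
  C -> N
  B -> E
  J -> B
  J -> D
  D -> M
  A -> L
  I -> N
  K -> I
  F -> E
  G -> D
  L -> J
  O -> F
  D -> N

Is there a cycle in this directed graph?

No

DFS with white/gray/black marking, starting from M:
M gray
  F gray
    E gray
    E black
  F black
M black
L gray
  J gray
    B gray
      B→E: E black — skip
    B black
    C gray
      N gray
        N→E: E black — skip
      N black
      C→F: F black — skip
      C→M: M black — skip
    C black
    J→N: N black — skip
    D gray
      D→M: M black — skip
      D→N: N black — skip
      D→F: F black — skip
    D black
  J black
  L→C: C black — skip
L black
K gray
  I gray
    I→N: N black — skip
    I→E: E black — skip
  I black
  H gray
    H→M: M black — skip
    H→E: E black — skip
  H black
  K→J: J black — skip
  K→L: L black — skip
  O gray
    O→F: F black — skip
    O→N: N black — skip
    O→E: E black — skip
  O black
K black
G gray
  G→D: D black — skip
  G→F: F black — skip
  G→C: C black — skip
  G→J: J black — skip
G black
A gray
  A→G: G black — skip
  A→L: L black — skip
  A→K: K black — skip
A black
Every edge goes to a white or black vertex — no back edge, so the graph is acyclic.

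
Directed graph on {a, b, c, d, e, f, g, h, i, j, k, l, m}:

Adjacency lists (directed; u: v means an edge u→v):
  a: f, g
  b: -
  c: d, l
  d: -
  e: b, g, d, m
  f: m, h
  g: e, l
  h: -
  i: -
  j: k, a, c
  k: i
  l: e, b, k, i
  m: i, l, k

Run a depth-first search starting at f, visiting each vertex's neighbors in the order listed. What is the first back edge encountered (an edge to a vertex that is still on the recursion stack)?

g→e

DFS from f (visiting each vertex's neighbors in the order listed); mark gray on enter, black on exit:
f gray
  m gray
    i gray
    i black
    l gray
      e gray
        b gray
        b black
        g gray
          g→e: e is gray → back edge
First back edge: g → e.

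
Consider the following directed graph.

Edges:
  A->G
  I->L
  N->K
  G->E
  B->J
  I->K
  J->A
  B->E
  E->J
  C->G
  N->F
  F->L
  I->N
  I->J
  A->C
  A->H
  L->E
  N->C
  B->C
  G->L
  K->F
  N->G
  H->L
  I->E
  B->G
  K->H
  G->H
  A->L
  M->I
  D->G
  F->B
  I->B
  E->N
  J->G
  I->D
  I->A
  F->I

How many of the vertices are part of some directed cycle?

13

A vertex is on a directed cycle iff it belongs to a strongly connected component of size ≥ 2 (or has a self-loop).
The vertices on cycles are {A, B, C, D, E, F, G, H, I, J, K, L, N} — 13 in total.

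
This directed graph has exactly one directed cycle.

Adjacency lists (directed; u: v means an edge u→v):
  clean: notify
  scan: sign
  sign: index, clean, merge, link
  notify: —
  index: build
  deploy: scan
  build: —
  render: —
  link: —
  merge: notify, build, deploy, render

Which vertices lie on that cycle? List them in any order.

DFS with gray/black marking from sign:
sign gray
  index gray
    build gray
    build black
  index black
  clean gray
    notify gray
    notify black
  clean black
  merge gray
    merge→notify: notify black — skip
    merge→build: build black — skip
    deploy gray
      scan gray
        scan→sign: sign is gray → back edge
Back edge closes the cycle sign → merge → deploy → scan → sign; its vertices are {scan, sign, merge, deploy}.

scan, sign, merge, deploy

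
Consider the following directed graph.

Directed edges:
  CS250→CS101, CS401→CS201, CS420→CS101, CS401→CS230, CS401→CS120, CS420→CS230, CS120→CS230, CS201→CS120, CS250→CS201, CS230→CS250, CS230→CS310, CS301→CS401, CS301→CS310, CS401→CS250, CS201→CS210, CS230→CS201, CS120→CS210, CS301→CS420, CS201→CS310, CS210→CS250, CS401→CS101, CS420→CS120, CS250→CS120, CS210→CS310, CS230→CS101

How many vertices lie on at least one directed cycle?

A vertex is on a directed cycle iff it belongs to a strongly connected component of size ≥ 2 (or has a self-loop).
The vertices on cycles are {CS120, CS201, CS210, CS230, CS250} — 5 in total.

5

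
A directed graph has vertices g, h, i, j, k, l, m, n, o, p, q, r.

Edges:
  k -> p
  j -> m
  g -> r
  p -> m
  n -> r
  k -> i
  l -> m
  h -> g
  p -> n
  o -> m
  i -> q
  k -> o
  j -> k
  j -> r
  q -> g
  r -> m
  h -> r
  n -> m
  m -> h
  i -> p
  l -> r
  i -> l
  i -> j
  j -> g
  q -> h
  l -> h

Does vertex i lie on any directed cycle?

i is on a cycle iff i can reach itself via ≥1 edge.
i → j → k → i — yes.

Yes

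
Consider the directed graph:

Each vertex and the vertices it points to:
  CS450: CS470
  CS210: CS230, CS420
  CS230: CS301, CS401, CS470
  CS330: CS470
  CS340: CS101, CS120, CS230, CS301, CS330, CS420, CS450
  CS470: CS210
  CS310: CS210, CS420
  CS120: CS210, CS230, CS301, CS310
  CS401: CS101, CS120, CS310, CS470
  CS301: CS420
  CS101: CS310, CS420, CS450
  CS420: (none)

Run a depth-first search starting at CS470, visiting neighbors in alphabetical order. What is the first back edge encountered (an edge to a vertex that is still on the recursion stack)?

CS310->CS210

DFS from CS470 (visiting neighbors in alphabetical order); mark gray on enter, black on exit:
CS470 gray
  CS210 gray
    CS230 gray
      CS301 gray
        CS420 gray
        CS420 black
      CS301 black
      CS401 gray
        CS101 gray
          CS310 gray
            CS310→CS210: CS210 is gray → back edge
First back edge: CS310 → CS210.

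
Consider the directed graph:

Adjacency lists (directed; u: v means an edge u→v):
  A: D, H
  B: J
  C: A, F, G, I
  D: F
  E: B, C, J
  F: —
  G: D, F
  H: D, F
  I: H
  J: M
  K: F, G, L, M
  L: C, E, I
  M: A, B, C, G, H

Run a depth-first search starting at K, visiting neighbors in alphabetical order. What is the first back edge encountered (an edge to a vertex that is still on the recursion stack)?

DFS from K (visiting neighbors in alphabetical order); mark gray on enter, black on exit:
K gray
  F gray
  F black
  G gray
    D gray
      D→F: F black — skip
    D black
    G→F: F black — skip
  G black
  L gray
    C gray
      A gray
        A→D: D black — skip
        H gray
          H→D: D black — skip
          H→F: F black — skip
        H black
      A black
      C→F: F black — skip
      C→G: G black — skip
      I gray
        I→H: H black — skip
      I black
    C black
    E gray
      B gray
        J gray
          M gray
            M→A: A black — skip
            M→B: B is gray → back edge
First back edge: M → B.

M→B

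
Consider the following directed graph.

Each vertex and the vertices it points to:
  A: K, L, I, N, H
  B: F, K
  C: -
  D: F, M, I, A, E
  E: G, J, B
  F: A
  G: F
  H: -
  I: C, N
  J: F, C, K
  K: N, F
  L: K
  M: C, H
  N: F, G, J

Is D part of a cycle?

D lies on a cycle iff there is a path from D back to itself.
Exploring from D, it never reaches itself; equivalently, its strongly connected component is a singleton.

No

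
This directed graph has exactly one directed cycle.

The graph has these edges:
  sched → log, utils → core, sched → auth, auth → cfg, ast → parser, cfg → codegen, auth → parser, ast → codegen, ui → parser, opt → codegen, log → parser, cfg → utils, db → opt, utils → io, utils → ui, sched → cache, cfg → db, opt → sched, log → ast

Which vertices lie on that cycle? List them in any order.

db, cfg, opt, auth, sched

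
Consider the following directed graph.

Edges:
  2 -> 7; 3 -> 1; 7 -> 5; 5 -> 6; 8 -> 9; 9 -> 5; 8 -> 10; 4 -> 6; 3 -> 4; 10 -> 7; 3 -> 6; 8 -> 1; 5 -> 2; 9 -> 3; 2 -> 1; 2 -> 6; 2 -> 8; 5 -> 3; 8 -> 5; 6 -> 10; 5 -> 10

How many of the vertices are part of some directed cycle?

9

A vertex is on a directed cycle iff it belongs to a strongly connected component of size ≥ 2 (or has a self-loop).
The vertices on cycles are {2, 3, 4, 5, 6, 7, 8, 9, 10} — 9 in total.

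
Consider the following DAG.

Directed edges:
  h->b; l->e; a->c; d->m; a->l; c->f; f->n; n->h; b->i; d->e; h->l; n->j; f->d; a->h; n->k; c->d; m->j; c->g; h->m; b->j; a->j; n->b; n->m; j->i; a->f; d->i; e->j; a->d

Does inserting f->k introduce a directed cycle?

Adding f→k creates a cycle iff k can already reach f.
Explore from k: no path reaches f. The graph stays acyclic.

No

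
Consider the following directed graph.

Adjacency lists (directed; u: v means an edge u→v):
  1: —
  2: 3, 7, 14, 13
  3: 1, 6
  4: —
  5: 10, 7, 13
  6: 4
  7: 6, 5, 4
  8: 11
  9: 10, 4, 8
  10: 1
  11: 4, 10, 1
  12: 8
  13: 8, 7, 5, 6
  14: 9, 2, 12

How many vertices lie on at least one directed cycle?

5

A vertex is on a directed cycle iff it belongs to a strongly connected component of size ≥ 2 (or has a self-loop).
The vertices on cycles are {2, 5, 7, 13, 14} — 5 in total.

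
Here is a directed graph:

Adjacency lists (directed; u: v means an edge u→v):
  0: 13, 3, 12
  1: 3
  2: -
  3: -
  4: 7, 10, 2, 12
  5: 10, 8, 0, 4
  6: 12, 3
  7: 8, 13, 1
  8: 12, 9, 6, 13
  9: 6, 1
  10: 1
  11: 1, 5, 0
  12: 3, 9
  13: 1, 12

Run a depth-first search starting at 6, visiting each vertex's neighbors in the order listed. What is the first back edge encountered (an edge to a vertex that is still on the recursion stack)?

DFS from 6 (visiting each vertex's neighbors in the order listed); mark gray on enter, black on exit:
6 gray
  12 gray
    3 gray
    3 black
    9 gray
      9→6: 6 is gray → back edge
First back edge: 9 → 6.

9->6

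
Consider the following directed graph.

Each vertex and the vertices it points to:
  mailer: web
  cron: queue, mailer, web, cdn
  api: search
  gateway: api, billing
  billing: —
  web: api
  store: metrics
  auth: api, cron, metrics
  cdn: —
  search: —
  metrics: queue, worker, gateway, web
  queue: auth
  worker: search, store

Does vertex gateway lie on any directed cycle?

No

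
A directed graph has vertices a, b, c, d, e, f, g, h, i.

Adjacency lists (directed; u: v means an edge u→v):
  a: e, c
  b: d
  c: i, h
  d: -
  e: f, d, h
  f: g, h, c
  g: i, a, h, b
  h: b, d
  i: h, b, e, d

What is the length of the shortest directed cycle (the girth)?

4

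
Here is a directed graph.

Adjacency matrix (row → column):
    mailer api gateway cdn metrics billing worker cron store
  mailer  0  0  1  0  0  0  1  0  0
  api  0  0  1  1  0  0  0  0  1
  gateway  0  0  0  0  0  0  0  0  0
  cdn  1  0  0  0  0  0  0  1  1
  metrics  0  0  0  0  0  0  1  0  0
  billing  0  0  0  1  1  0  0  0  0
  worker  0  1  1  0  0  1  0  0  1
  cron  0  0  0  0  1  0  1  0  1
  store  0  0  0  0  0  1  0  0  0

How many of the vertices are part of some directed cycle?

8

A vertex is on a directed cycle iff it belongs to a strongly connected component of size ≥ 2 (or has a self-loop).
The vertices on cycles are {api, cdn, cron, store, mailer, worker, billing, metrics} — 8 in total.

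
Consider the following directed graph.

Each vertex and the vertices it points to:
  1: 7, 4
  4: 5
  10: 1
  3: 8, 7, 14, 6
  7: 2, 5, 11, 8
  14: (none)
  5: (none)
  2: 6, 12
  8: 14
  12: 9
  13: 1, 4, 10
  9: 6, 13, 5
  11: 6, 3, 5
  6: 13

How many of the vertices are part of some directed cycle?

A vertex is on a directed cycle iff it belongs to a strongly connected component of size ≥ 2 (or has a self-loop).
The vertices on cycles are {1, 2, 3, 6, 7, 9, 10, 11, 12, 13} — 10 in total.

10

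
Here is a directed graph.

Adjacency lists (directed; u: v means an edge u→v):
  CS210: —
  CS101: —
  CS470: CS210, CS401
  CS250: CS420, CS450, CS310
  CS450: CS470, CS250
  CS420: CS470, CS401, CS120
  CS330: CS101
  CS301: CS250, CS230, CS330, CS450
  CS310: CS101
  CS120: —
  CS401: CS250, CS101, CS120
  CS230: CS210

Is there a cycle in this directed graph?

DFS with white/gray/black marking, starting from CS301:
CS301 gray
  CS250 gray
    CS420 gray
      CS470 gray
        CS210 gray
        CS210 black
        CS401 gray
          CS401→CS250: CS250 is gray → back edge
Back edge found, so a cycle exists: CS250 → CS420 → CS470 → CS401 → CS250.

Yes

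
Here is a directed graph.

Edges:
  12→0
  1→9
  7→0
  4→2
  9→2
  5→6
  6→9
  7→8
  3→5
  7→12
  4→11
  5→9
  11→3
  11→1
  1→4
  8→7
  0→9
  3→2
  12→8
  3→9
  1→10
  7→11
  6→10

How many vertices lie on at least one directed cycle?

A vertex is on a directed cycle iff it belongs to a strongly connected component of size ≥ 2 (or has a self-loop).
The vertices on cycles are {1, 4, 7, 8, 11, 12} — 6 in total.

6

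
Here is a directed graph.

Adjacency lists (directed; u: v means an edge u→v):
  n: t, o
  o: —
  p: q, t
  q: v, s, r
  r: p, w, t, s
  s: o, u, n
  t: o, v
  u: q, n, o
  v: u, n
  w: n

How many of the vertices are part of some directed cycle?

A vertex is on a directed cycle iff it belongs to a strongly connected component of size ≥ 2 (or has a self-loop).
The vertices on cycles are {n, p, q, r, s, t, u, v, w} — 9 in total.

9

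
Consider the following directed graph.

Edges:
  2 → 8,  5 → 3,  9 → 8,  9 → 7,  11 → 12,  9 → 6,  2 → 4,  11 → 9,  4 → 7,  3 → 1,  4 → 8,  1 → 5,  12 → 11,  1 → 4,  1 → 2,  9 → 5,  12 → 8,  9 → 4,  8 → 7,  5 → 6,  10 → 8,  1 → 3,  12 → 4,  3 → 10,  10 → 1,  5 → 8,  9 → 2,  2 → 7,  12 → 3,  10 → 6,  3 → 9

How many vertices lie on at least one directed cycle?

A vertex is on a directed cycle iff it belongs to a strongly connected component of size ≥ 2 (or has a self-loop).
The vertices on cycles are {1, 3, 5, 9, 10, 11, 12} — 7 in total.

7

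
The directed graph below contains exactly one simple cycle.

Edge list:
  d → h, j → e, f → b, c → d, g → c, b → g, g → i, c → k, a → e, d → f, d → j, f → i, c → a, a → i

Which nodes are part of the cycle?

b, c, d, f, g

DFS with gray/black marking from c:
c gray
  d gray
    f gray
      i gray
      i black
      b gray
        g gray
          g→c: c is gray → back edge
Back edge closes the cycle c → d → f → b → g → c; its vertices are {b, c, d, f, g}.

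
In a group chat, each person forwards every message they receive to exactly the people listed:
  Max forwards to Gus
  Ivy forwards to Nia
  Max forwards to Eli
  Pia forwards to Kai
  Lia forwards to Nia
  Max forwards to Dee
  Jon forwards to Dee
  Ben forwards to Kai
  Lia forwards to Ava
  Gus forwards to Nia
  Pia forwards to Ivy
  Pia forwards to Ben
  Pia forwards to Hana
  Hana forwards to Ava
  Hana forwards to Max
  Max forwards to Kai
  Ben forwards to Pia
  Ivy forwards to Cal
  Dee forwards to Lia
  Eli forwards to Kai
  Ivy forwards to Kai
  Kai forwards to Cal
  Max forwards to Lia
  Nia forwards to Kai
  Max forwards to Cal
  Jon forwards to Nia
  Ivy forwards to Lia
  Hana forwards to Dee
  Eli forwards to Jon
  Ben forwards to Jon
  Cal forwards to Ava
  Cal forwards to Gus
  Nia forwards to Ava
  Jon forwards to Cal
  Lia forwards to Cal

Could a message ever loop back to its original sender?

Yes

DFS with white/gray/black marking, starting from Max:
Max gray
  Eli gray
    Kai gray
      Cal gray
        Gus gray
          Nia gray
            Nia→Kai: Kai is gray → back edge
Back edge found, so a cycle exists: Kai → Cal → Gus → Nia → Kai.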